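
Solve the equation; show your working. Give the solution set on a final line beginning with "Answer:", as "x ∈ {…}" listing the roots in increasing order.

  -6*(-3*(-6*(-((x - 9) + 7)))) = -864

Step 1. [-6*(-3*(-6*(-((x - 9) + 7)))) = -864] LHS = -6·(…); ÷-6 both sides. So div: -3*(-6*(-((x - 9) + 7))) = 144.
Step 2. [-3*(-6*(-((x - 9) + 7))) = 144] -3·(inner) — divide through by -3 ⇒ div: -6*(-((x - 9) + 7)) = -48.
Step 3. [-6*(-((x - 9) + 7)) = -48] leading coefficient -6: divide by -6. So div: -((x - 9) + 7) = 8.
Step 4. [-((x - 9) + 7) = 8] flip signs both sides, so neg: (x - 9) + 7 = -8.
Step 5. [(x - 9) + 7 = -8] the outer +7 inverts by subtracting 7, so sub: x - 9 = -15.
Step 6. [x - 9 = -15] peel the -9: add 9 from each side. So sub: x = -6.

Answer: x ∈ {-6}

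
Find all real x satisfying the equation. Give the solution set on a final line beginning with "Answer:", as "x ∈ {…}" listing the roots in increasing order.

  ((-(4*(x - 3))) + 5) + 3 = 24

Step 1. [((-(4*(x - 3))) + 5) + 3 = 24] peel the +3: subtract 3 from each side, so sub: (-(4*(x - 3))) + 5 = 21.
Step 2. [(-(4*(x - 3))) + 5 = 21] peel the +5: subtract 5 from each side. So sub: -(4*(x - 3)) = 16.
Step 3. [-(4*(x - 3)) = 16] LHS negated; negate both sides. So neg: 4*(x - 3) = -16.
Step 4. [4*(x - 3) = -16] divide by the outer 4. So div: x - 3 = -4.
Step 5. [x - 3 = -4] peel the -3: add 3 from each side. So sub: x = -1.

Answer: x ∈ {-1}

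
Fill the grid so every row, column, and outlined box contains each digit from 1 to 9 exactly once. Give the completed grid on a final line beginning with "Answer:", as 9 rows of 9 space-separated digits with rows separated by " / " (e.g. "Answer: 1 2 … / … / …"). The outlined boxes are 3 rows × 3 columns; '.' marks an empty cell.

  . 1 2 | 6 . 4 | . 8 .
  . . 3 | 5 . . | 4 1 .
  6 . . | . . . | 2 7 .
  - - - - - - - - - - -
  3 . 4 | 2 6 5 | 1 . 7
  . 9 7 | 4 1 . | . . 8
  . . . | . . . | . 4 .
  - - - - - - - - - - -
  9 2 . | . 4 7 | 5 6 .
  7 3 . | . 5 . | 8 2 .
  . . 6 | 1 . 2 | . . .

Step 1. [r2c1∈{8}] only 8 remains possible at r2c1. So r2c1=8.
Step 2. [r2c6∈{9}] nothing but 9 survives at r2c6 ⇒ r2c6=9.
Step 3. [r5c6∈{3}] nothing but 3 survives at r5c6. So r5c6=3.
Step 4. [r1c1∈{5}] only 5 remains possible at r1c1, so r1c1=5.
Step 5. [r6c6∈{8}] only 8 remains possible at r6c6 ⇒ r6c6=8.
Step 6. [r6c9∈{2,3,5,6,9}] in col 9, 2 fits only at r6c9 ⇒ r6c9=2.
Step 7. [r9c8∈{3,9}] 3 has one home in col 8: r9c8 ⇒ r9c8=3.
Step 8. [r8c4∈{9}] nothing but 9 survives at r8c4. So r8c4=9.
Step 9. [r9c2∈{4,5,8}] across row 9, 5 lands solely at r9c2. So r9c2=5.
Step 10. [r6c7∈{3,6,9}] 3 has one home in row 6: r6c7. So r6c7=3.
Step 11. [r8c3∈{1}] r8c3's peers cover all but 1. So r8c3=1.
Step 12. [r1c7∈{9}] nothing but 9 survives at r1c7. So r1c7=9.
Step 13. [r1c5∈{3,7}] row 1 places 7 nowhere but r1c5 ⇒ r1c5=7.
Step 14. [r3c5∈{3,8}] in col 5, 3 fits only at r3c5. So r3c5=3.
Step 15. [r9c9∈{4,9}] row 9 places 9 nowhere but r9c9. So r9c9=9.
Step 16. [r9c5∈{8}] r9c5 has the single candidate 8. So r9c5=8.
Step 17. [r2c2∈{7}] nothing but 7 survives at r2c2, so r2c2=7.
Step 18. [r6c2∈{6}] nothing but 6 survives at r6c2 ⇒ r6c2=6.
Step 19. [r3c6∈{1}] r3c6 is down to just 1, so r3c6=1.
Step 20. [r5c8∈{5}] r5c8 is down to just 5, so r5c8=5.
Step 21. [r9c1∈{4}] only 4 remains possible at r9c1, so r9c1=4.
Step 22. [r3c3∈{9}] r3c3 is down to just 9, so r3c3=9.
Step 23. [r5c7∈{6}] r5c7 is down to just 6. So r5c7=6.
Step 24. [r7c3∈{8}] r7c3 is down to just 8, so r7c3=8.
Step 25. [r9c7∈{7}] nothing but 7 survives at r9c7 ⇒ r9c7=7.
Step 26. [r5c1∈{2}] only 2 remains possible at r5c1, so r5c1=2.
Step 27. [r3c9∈{5}] r3c9 has the single candidate 5 ⇒ r3c9=5.
Step 28. [r4c2∈{8}] r4c2 is down to just 8 ⇒ r4c2=8.
Step 29. [r6c4∈{7}] r6c4 is down to just 7. So r6c4=7.
Step 30. [r2c9∈{6}] r2c9 is down to just 6 ⇒ r2c9=6.
Step 31. [r1c9∈{3}] nothing but 3 survives at r1c9 ⇒ r1c9=3.
Step 32. [r7c4∈{3}] r7c4's peers cover all but 3. So r7c4=3.
Step 33. [r6c3∈{5}] only 5 remains possible at r6c3, so r6c3=5.
Step 34. [r4c8∈{9}] r4c8's peers cover all but 9, so r4c8=9.
Step 35. [r6c5∈{9}] nothing but 9 survives at r6c5 ⇒ r6c5=9.
Step 36. [r8c9∈{4}] r8c9's peers cover all but 4. So r8c9=4.
Step 37. [r2c5∈{2}] r2c5 has the single candidate 2 ⇒ r2c5=2.
Step 38. [r8c6∈{6}] r8c6 has the single candidate 6. So r8c6=6.
Step 39. [r7c9∈{1}] r7c9's peers cover all but 1. So r7c9=1.
Step 40. [r6c1∈{1}] r6c1's peers cover all but 1 ⇒ r6c1=1.
Step 41. [r3c2∈{4}] nothing but 4 survives at r3c2, so r3c2=4.
Step 42. [r3c4∈{8}] only 8 remains possible at r3c4. So r3c4=8.

Answer: 5 1 2 6 7 4 9 8 3 / 8 7 3 5 2 9 4 1 6 / 6 4 9 8 3 1 2 7 5 / 3 8 4 2 6 5 1 9 7 / 2 9 7 4 1 3 6 5 8 / 1 6 5 7 9 8 3 4 2 / 9 2 8 3 4 7 5 6 1 / 7 3 1 9 5 6 8 2 4 / 4 5 6 1 8 2 7 3 9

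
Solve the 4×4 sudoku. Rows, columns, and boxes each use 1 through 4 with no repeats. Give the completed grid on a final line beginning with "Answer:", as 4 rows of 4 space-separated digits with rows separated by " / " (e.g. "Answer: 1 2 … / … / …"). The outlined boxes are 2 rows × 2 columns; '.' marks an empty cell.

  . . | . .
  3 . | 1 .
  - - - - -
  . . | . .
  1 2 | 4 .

Step 1. [r2c4∈{2,4}] across row 2, 2 lands solely at r2c4. So r2c4=2.
Step 2. [r2c2∈{4}] r2c2 is down to just 4. So r2c2=4.
Step 3. [r4c4∈{3}] nothing but 3 survives at r4c4, so r4c4=3.
Step 4. [r3c1∈{4}] nothing but 4 survives at r3c1, so r3c1=4.
Step 5. [r3c2∈{3}] only 3 remains possible at r3c2 ⇒ r3c2=3.
Step 6. [r1c1∈{2}] r1c1's peers cover all but 2 ⇒ r1c1=2.
Step 7. [r1c2∈{1}] r1c2 has the single candidate 1, so r1c2=1.
Step 8. [r3c3∈{2}] nothing but 2 survives at r3c3, so r3c3=2.
Step 9. [r1c4∈{4}] only 4 remains possible at r1c4 ⇒ r1c4=4.
Step 10. [r1c3∈{3}] r1c3 has the single candidate 3, so r1c3=3.
Step 11. [r3c4∈{1}] only 1 remains possible at r3c4. So r3c4=1.

Answer: 2 1 3 4 / 3 4 1 2 / 4 3 2 1 / 1 2 4 3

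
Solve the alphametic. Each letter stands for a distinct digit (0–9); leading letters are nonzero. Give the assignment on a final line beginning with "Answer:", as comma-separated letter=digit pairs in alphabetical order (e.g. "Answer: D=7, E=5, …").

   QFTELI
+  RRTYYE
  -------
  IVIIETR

Step 1. [col 1: I + E ≡ R (mod 10)] no forcing yet in column 1 (carry-in 0); I=1 is free and consistent — try it. So I=1.
Step 2. [col 1: I + E ≡ R (mod 10)] column 1 (I + E ≡ R (mod 10), carry-in 0) doesn't pin R yet; pick R=8 and continue, so R=8.
Step 3. [col 1: I + E ≡ R (mod 10)] column 1: given I=1, R=8, carry-in 0, and digits 1,8 already taken and all letters distinct, I+E≡R (mod 10) forces E=7, so E=7.
Step 4. [col 2: L + Y ≡ T (mod 10)] several values work for Y in column 2 (L + Y ≡ T (mod 10), carry-in 0); try Y=9. So Y=9.
Step 5. [col 2: L + Y ≡ T (mod 10)] several values work for L in column 2 (L + Y ≡ T (mod 10), carry-in 0); try L=6, so L=6.
Step 6. [col 2: L + Y ≡ T (mod 10)] column 2: given L=6, Y=9, carry-in 0, and digits 1,6,7,8,9 already taken and all letters distinct, L+Y≡T (mod 10) forces T=5 ⇒ T=5.
Step 7. [col 5: F + R ≡ I (mod 10)] in column 5 we have F+R≡I with carry-in 1; given R=8, I=1 and digits 1,5,6,7,8,9 already taken and all letters distinct, that pins F to 2, so F=2.
Step 8. [col 6: Q + R ≡ V (mod 10)] in column 6 we have Q+R≡V with carry-in 1; given R=8 and digits 1,2,5,6,7,8,9 already taken and all letters distinct, that pins Q to 4 ⇒ Q=4.
Step 9. [col 6: Q + R ≡ V (mod 10)] column 6 reads Q+R+carry(1)=V with Q=4, R=8; with digits 1,2,4,5,6,7,8,9 already taken and all letters distinct, the only value for V is 3 ⇒ V=3.

Answer: E=7, F=2, I=1, L=6, Q=4, R=8, T=5, V=3, Y=9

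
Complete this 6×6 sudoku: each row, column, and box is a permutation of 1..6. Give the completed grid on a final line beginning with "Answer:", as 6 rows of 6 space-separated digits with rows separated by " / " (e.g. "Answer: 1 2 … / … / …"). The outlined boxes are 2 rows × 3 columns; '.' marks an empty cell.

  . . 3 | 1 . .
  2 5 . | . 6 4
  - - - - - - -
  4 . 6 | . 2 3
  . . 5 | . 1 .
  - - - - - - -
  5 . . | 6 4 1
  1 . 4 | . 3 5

Step 1. [r4c2∈{2,3}] r4c2 is the only open cell in row 4 admitting 2, so r4c2=2.
Step 2. [r6c2∈{6}] r6c2 is down to just 6 ⇒ r6c2=6.
Step 3. [r1c1∈{6}] only 6 remains possible at r1c1, so r1c1=6.
Step 4. [r2c3∈{1}] r2c3 is down to just 1. So r2c3=1.
Step 5. [r3c4∈{5}] only 5 remains possible at r3c4. So r3c4=5.
Step 6. [r6c4∈{2}] r6c4 has the single candidate 2 ⇒ r6c4=2.
Step 7. [r5c2∈{3}] only 3 remains possible at r5c2, so r5c2=3.
Step 8. [r4c1∈{3}] nothing but 3 survives at r4c1. So r4c1=3.
Step 9. [r4c6∈{6}] only 6 remains possible at r4c6 ⇒ r4c6=6.
Step 10. [r1c2∈{4}] r1c2 has the single candidate 4. So r1c2=4.
Step 11. [r1c6∈{2}] r1c6 has the single candidate 2, so r1c6=2.
Step 12. [r3c2∈{1}] r3c2's peers cover all but 1 ⇒ r3c2=1.
Step 13. [r5c3∈{2}] r5c3 has the single candidate 2. So r5c3=2.
Step 14. [r4c4∈{4}] r4c4's peers cover all but 4, so r4c4=4.
Step 15. [r2c4∈{3}] r2c4 has the single candidate 3 ⇒ r2c4=3.
Step 16. [r1c5∈{5}] r1c5 has the single candidate 5, so r1c5=5.

Answer: 6 4 3 1 5 2 / 2 5 1 3 6 4 / 4 1 6 5 2 3 / 3 2 5 4 1 6 / 5 3 2 6 4 1 / 1 6 4 2 3 5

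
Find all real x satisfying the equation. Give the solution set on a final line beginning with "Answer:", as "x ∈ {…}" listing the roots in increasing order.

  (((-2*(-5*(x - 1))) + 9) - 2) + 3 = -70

Step 1. [(((-2*(-5*(x - 1))) + 9) - 2) + 3 = -70] +3 is outermost — subtract 3 both sides, so sub: ((-2*(-5*(x - 1))) + 9) - 2 = -73.
Step 2. [((-2*(-5*(x - 1))) + 9) - 2 = -73] 2 comes off first (add 2) ⇒ sub: (-2*(-5*(x - 1))) + 9 = -71.
Step 3. [(-2*(-5*(x - 1))) + 9 = -71] subtract 9: x sits inside (… + 9). So sub: -2*(-5*(x - 1)) = -80.
Step 4. [-2*(-5*(x - 1)) = -80] -2·(inner) — divide through by -2, so div: -5*(x - 1) = 40.
Step 5. [-5*(x - 1) = 40] leading coefficient -5: divide by -5 ⇒ div: x - 1 = -8.
Step 6. [x - 1 = -8] the outer -1 inverts by adding 1 ⇒ sub: x = -7.

Answer: x ∈ {-7}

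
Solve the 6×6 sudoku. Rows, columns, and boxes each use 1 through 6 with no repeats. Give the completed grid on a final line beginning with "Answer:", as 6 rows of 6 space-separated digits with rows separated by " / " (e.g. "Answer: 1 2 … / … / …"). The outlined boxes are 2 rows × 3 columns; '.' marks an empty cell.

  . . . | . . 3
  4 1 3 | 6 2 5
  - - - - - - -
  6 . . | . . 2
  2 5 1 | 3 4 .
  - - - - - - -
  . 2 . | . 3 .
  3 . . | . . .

Step 1. [r6c5∈{1,5,6}] r6c5 is the only open cell in col 5 admitting 6. So r6c5=6.
Step 2. [r6c2∈{4}] nothing but 4 survives at r6c2 ⇒ r6c2=4.
Step 3. [r6c3∈{5}] r6c3 is down to just 5 ⇒ r6c3=5.
Step 4. [r6c6∈{1}] r6c6 is down to just 1, so r6c6=1.
Step 5. [r1c5∈{1}] only 1 remains possible at r1c5 ⇒ r1c5=1.
Step 6. [r5c4∈{4,5}] row 5 places 5 nowhere but r5c4. So r5c4=5.
Step 7. [r1c3∈{2,6}] 2 has one home in row 1: r1c3, so r1c3=2.
Step 8. [r5c6∈{4}] only 4 remains possible at r5c6 ⇒ r5c6=4.
Step 9. [r6c4∈{2}] only 2 remains possible at r6c4 ⇒ r6c4=2.
Step 10. [r3c2∈{3}] r3c2 is down to just 3. So r3c2=3.
Step 11. [r3c4∈{1}] r3c4 has the single candidate 1, so r3c4=1.
Step 12. [r1c4∈{4}] only 4 remains possible at r1c4, so r1c4=4.
Step 13. [r1c1∈{5}] nothing but 5 survives at r1c1. So r1c1=5.
Step 14. [r4c6∈{6}] r4c6 has the single candidate 6 ⇒ r4c6=6.
Step 15. [r5c1∈{1}] nothing but 1 survives at r5c1, so r5c1=1.
Step 16. [r3c5∈{5}] r3c5 has the single candidate 5 ⇒ r3c5=5.
Step 17. [r3c3∈{4}] r3c3's peers cover all but 4, so r3c3=4.
Step 18. [r5c3∈{6}] r5c3 has the single candidate 6. So r5c3=6.
Step 19. [r1c2∈{6}] r1c2 has the single candidate 6. So r1c2=6.

Answer: 5 6 2 4 1 3 / 4 1 3 6 2 5 / 6 3 4 1 5 2 / 2 5 1 3 4 6 / 1 2 6 5 3 4 / 3 4 5 2 6 1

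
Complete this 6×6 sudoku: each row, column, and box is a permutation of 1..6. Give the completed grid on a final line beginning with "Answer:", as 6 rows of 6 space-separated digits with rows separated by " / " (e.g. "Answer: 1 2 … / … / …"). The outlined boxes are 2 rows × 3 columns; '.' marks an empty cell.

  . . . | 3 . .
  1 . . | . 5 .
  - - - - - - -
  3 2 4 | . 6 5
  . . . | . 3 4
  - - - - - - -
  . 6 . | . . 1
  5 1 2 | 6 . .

Step 1. [r1c1∈{2,4,6}] 2 has one home in col 1: r1c1 ⇒ r1c1=2.
Step 2. [r4c3∈{1,5,6}] col 3 places 1 nowhere but r4c3 ⇒ r4c3=1.
Step 3. [r6c5∈{4}] only 4 remains possible at r6c5 ⇒ r6c5=4.
Step 4. [r1c6∈{6}] nothing but 6 survives at r1c6 ⇒ r1c6=6.
Step 5. [r2c4∈{2,4}] 4 has one home in col 4: r2c4, so r2c4=4.
Step 6. [r2c3∈{3,6}] across row 2, 6 lands solely at r2c3. So r2c3=6.
Step 7. [r1c2∈{4,5}] across row 1, 4 lands solely at r1c2. So r1c2=4.
Step 8. [r5c5∈{2}] r5c5's peers cover all but 2. So r5c5=2.
Step 9. [r2c6∈{2}] r2c6's peers cover all but 2 ⇒ r2c6=2.
Step 10. [r4c2∈{5}] nothing but 5 survives at r4c2. So r4c2=5.
Step 11. [r4c4∈{2}] r4c4 has the single candidate 2, so r4c4=2.
Step 12. [r5c1∈{4}] r5c1's peers cover all but 4, so r5c1=4.
Step 13. [r5c3∈{3}] r5c3 has the single candidate 3 ⇒ r5c3=3.
Step 14. [r2c2∈{3}] only 3 remains possible at r2c2. So r2c2=3.
Step 15. [r5c4∈{5}] nothing but 5 survives at r5c4 ⇒ r5c4=5.
Step 16. [r1c3∈{5}] r1c3's peers cover all but 5. So r1c3=5.
Step 17. [r6c6∈{3}] r6c6 is down to just 3. So r6c6=3.
Step 18. [r4c1∈{6}] r4c1 has the single candidate 6. So r4c1=6.
Step 19. [r1c5∈{1}] r1c5 has the single candidate 1 ⇒ r1c5=1.
Step 20. [r3c4∈{1}] r3c4 is down to just 1, so r3c4=1.

Answer: 2 4 5 3 1 6 / 1 3 6 4 5 2 / 3 2 4 1 6 5 / 6 5 1 2 3 4 / 4 6 3 5 2 1 / 5 1 2 6 4 3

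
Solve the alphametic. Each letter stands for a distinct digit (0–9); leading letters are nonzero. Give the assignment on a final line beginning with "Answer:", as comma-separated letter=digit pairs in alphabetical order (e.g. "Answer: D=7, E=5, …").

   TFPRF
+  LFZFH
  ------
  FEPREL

Step 1. [col 1: F + H ≡ L (mod 10)] several values work for L in column 1 (F + H ≡ L (mod 10), carry-in 0); try L=9. So L=9.
Step 2. [col 1: F + H ≡ L (mod 10)] F=1 is one option consistent with column 1 (F + H ≡ L (mod 10), carry-in 0) — take it, so F=1.
Step 3. [col 1: F + H ≡ L (mod 10)] from column 1 (F=1, L=9, carry-in 0, digits 1,9 already taken and all letters distinct): H must equal 8 ⇒ H=8.
Step 4. [col 2: R + F ≡ E (mod 10)] column 2 (R + F ≡ E (mod 10), carry-in 0) doesn't pin R yet; pick R=5 and continue. So R=5.
Step 5. [col 2: R + F ≡ E (mod 10)] column 2 reads R+F+carry(0)=E with R=5, F=1; with digits 1,5,8,9 already taken and all letters distinct, the only value for E is 6. So E=6.
Step 6. [col 3: P + Z ≡ R (mod 10)] no forcing yet in column 3 (carry-in 0); P=2 is free and consistent — try it. So P=2.
Step 7. [col 3: P + Z ≡ R (mod 10)] column 3 reads P+Z+carry(0)=R with P=2, R=5; with digits 1,2,5,6,8,9 already taken and all letters distinct, the only value for Z is 3 ⇒ Z=3.
Step 8. [col 5: T + L ≡ E (mod 10)] from column 5 (L=9, E=6, carry-in 0, digits 1,2,3,5,6,8,9 already taken and all letters distinct): T must equal 7. So T=7.

Answer: E=6, F=1, H=8, L=9, P=2, R=5, T=7, Z=3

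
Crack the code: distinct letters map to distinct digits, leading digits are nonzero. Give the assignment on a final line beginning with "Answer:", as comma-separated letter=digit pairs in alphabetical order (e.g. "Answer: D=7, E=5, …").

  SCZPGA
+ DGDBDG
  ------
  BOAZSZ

Step 1. [col 1: A + G ≡ Z (mod 10)] several values work for Z in column 1 (A + G ≡ Z (mod 10), carry-in 0); try Z=5. So Z=5.
Step 2. [col 1: A + G ≡ Z (mod 10)] A=8 is one option consistent with column 1 (A + G ≡ Z (mod 10), carry-in 0) — take it. So A=8.
Step 3. [col 1: A + G ≡ Z (mod 10)] in column 1 we have A+G≡Z with carry-in 0; given A=8, Z=5 and digits 5,8 already taken and all letters distinct, that pins G to 7. So G=7.
Step 4. [col 2: G + D ≡ S (mod 10)] no forcing yet in column 2 (carry-in 1); S=1 is free and consistent — try it, so S=1.
Step 5. [col 2: G + D ≡ S (mod 10)] column 2 reads G+D+carry(1)=S with G=7, S=1; with digits 1,5,7,8 already taken and all letters distinct, the only value for D is 3. So D=3.
Step 6. [col 3: P + B ≡ Z (mod 10)] several values work for P in column 3 (P + B ≡ Z (mod 10), carry-in 1); try P=0, so P=0.
Step 7. [col 3: P + B ≡ Z (mod 10)] from column 3 (P=0, Z=5, carry-in 1, digits 0,1,3,5,7,8 already taken and all letters distinct): B must equal 4, so B=4.
Step 8. [col 5: C + G ≡ O (mod 10)] several values work for C in column 5 (C + G ≡ O (mod 10), carry-in 0); try C=2 ⇒ C=2.
Step 9. [col 5: C + G ≡ O (mod 10)] column 5 reads C+G+carry(0)=O with C=2, G=7; with digits 0,1,2,3,4,5,7,8 already taken and all letters distinct, the only value for O is 9, so O=9.

Answer: A=8, B=4, C=2, D=3, G=7, O=9, P=0, S=1, Z=5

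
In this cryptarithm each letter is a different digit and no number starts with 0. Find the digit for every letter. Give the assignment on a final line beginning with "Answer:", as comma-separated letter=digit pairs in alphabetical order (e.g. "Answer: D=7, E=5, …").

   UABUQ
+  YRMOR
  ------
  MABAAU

Step 1. [col 1: Q + R ≡ U (mod 10)] R=7 is one option consistent with column 1 (Q + R ≡ U (mod 10), carry-in 0) — take it, so R=7.
Step 2. [M] adding two 5-digit numbers gives at most 5+1 digits, and here it does — M is that final carry and must be 1. So M=1.
Step 3. [col 1: Q + R ≡ U (mod 10)] U=6 is one option consistent with column 1 (Q + R ≡ U (mod 10), carry-in 0) — take it ⇒ U=6.
Step 4. [col 1: Q + R ≡ U (mod 10)] column 1: given R=7, U=6, carry-in 0, and digits 1,6,7 already taken and all letters distinct, Q+R≡U (mod 10) forces Q=9, so Q=9.
Step 5. [col 2: U + O ≡ A (mod 10)] several values work for A in column 2 (U + O ≡ A (mod 10), carry-in 1); try A=0 ⇒ A=0.
Step 6. [col 2: U + O ≡ A (mod 10)] from column 2 (U=6, A=0, carry-in 1, digits 0,1,6,7,9 already taken and all letters distinct): O must equal 3. So O=3.
Step 7. [col 3: B + M ≡ A (mod 10)] from column 3 (M=1, A=0, carry-in 1, digits 0,1,3,6,7,9 already taken and all letters distinct): B must equal 8 ⇒ B=8.
Step 8. [col 5: U + Y ≡ A (mod 10)] in column 5 we have U+Y≡A with carry-in 0; given U=6, A=0 and digits 0,1,3,6,7,8,9 already taken and all letters distinct, that pins Y to 4 ⇒ Y=4.

Answer: A=0, B=8, M=1, O=3, Q=9, R=7, U=6, Y=4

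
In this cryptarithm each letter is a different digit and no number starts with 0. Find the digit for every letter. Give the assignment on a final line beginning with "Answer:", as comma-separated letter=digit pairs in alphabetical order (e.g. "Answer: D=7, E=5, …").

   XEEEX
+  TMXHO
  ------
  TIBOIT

Step 1. [col 1: X + O ≡ T (mod 10)] no forcing yet in column 1 (carry-in 0); O=3 is free and consistent — try it ⇒ O=3.
Step 2. [col 1: X + O ≡ T (mod 10)] column 1 (X + O ≡ T (mod 10), carry-in 0) doesn't pin X yet; pick X=8 and continue ⇒ X=8.
Step 3. [col 1: X + O ≡ T (mod 10)] column 1 reads X+O+carry(0)=T with X=8, O=3; with digits 3,8 already taken and all letters distinct, the only value for T is 1 ⇒ T=1.
Step 4. [col 2: E + H ≡ I (mod 10)] no forcing yet in column 2 (carry-in 1); H=5 is free and consistent — try it. So H=5.
Step 5. [col 2: E + H ≡ I (mod 10)] column 2 (E + H ≡ I (mod 10), carry-in 1) doesn't pin E yet; pick E=4 and continue ⇒ E=4.
Step 6. [col 2: E + H ≡ I (mod 10)] column 2 reads E+H+carry(1)=I with E=4, H=5; with digits 1,3,4,5,8 already taken and all letters distinct, the only value for I is 0. So I=0.
Step 7. [col 4: E + M ≡ B (mod 10)] several values work for M in column 4 (E + M ≡ B (mod 10), carry-in 1); try M=7. So M=7.
Step 8. [col 4: E + M ≡ B (mod 10)] from column 4 (E=4, M=7, carry-in 1, digits 0,1,3,4,5,7,8 already taken and all letters distinct): B must equal 2. So B=2.

Answer: B=2, E=4, H=5, I=0, M=7, O=3, T=1, X=8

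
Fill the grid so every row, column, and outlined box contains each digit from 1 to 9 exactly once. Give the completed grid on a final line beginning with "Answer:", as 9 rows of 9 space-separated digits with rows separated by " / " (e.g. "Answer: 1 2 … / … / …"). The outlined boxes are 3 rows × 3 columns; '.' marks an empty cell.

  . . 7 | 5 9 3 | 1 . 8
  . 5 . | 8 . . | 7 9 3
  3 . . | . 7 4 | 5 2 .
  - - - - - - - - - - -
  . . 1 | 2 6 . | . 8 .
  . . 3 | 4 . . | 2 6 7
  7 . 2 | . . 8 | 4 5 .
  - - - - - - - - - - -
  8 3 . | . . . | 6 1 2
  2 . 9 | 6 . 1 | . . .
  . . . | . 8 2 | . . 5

Step 1. [r3c2∈{1,6,8,9}] row 3 places 9 nowhere but r3c2 ⇒ r3c2=9.
Step 2. [r8c5∈{3,4,5}] row 8 places 5 nowhere but r8c5, so r8c5=5.
Step 3. [r9c4∈{3,7,9}] r9c4 is the only open cell in box 8 admitting 3. So r9c4=3.
Step 4. [r4c9∈{9}] nothing but 9 survives at r4c9 ⇒ r4c9=9.
Step 5. [r4c2∈{4}] r4c2 has the single candidate 4, so r4c2=4.
Step 6. [r2c1∈{1,4,6}] box 1 places 1 nowhere but r2c1, so r2c1=1.
Step 7. [r2c3∈{4,6}] row 2 places 4 nowhere but r2c3 ⇒ r2c3=4.
Step 8. [r9c3∈{6}] only 6 remains possible at r9c3, so r9c3=6.
Step 9. [r6c4∈{1,9}] r6c4 is the only open cell in row 6 admitting 9. So r6c4=9.
Step 10. [r8c8∈{3,4,7}] 3 has one home in col 8: r8c8 ⇒ r8c8=3.
Step 11. [r5c6∈{5}] nothing but 5 survives at r5c6. So r5c6=5.
Step 12. [r9c8∈{4,7}] in col 8, 7 fits only at r9c8 ⇒ r9c8=7.
Step 13. [r5c5∈{1}] r5c5 has the single candidate 1, so r5c5=1.
Step 14. [r1c1∈{6}] r1c1 is down to just 6 ⇒ r1c1=6.
Step 15. [r4c6∈{7}] r4c6 has the single candidate 7, so r4c6=7.
Step 16. [r3c4∈{1}] r3c4's peers cover all but 1. So r3c4=1.
Step 17. [r8c2∈{7}] only 7 remains possible at r8c2, so r8c2=7.
Step 18. [r7c3∈{5}] only 5 remains possible at r7c3 ⇒ r7c3=5.
Step 19. [r4c1∈{5}] r4c1's peers cover all but 5, so r4c1=5.
Step 20. [r7c6∈{9}] r7c6 has the single candidate 9 ⇒ r7c6=9.
Step 21. [r3c3∈{8}] r3c3 has the single candidate 8, so r3c3=8.
Step 22. [r9c1∈{4}] r9c1 is down to just 4. So r9c1=4.
Step 23. [r5c1∈{9}] only 9 remains possible at r5c1 ⇒ r5c1=9.
Step 24. [r9c2∈{1}] nothing but 1 survives at r9c2 ⇒ r9c2=1.
Step 25. [r2c5∈{2}] nothing but 2 survives at r2c5, so r2c5=2.
Step 26. [r5c2∈{8}] r5c2 has the single candidate 8. So r5c2=8.
Step 27. [r4c7∈{3}] r4c7's peers cover all but 3 ⇒ r4c7=3.
Step 28. [r6c2∈{6}] r6c2's peers cover all but 6, so r6c2=6.
Step 29. [r6c5∈{3}] r6c5 is down to just 3. So r6c5=3.
Step 30. [r7c4∈{7}] r7c4 is down to just 7. So r7c4=7.
Step 31. [r2c6∈{6}] r2c6 has the single candidate 6 ⇒ r2c6=6.
Step 32. [r1c8∈{4}] nothing but 4 survives at r1c8, so r1c8=4.
Step 33. [r3c9∈{6}] only 6 remains possible at r3c9, so r3c9=6.
Step 34. [r9c7∈{9}] r9c7's peers cover all but 9. So r9c7=9.
Step 35. [r1c2∈{2}] r1c2 has the single candidate 2. So r1c2=2.
Step 36. [r6c9∈{1}] only 1 remains possible at r6c9 ⇒ r6c9=1.
Step 37. [r8c7∈{8}] only 8 remains possible at r8c7 ⇒ r8c7=8.
Step 38. [r8c9∈{4}] r8c9 is down to just 4. So r8c9=4.
Step 39. [r7c5∈{4}] r7c5's peers cover all but 4. So r7c5=4.

Answer: 6 2 7 5 9 3 1 4 8 / 1 5 4 8 2 6 7 9 3 / 3 9 8 1 7 4 5 2 6 / 5 4 1 2 6 7 3 8 9 / 9 8 3 4 1 5 2 6 7 / 7 6 2 9 3 8 4 5 1 / 8 3 5 7 4 9 6 1 2 / 2 7 9 6 5 1 8 3 4 / 4 1 6 3 8 2 9 7 5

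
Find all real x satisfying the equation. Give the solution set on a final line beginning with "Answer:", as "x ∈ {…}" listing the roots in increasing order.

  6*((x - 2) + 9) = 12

Step 1. [6*((x - 2) + 9) = 12] 6 out front; divide by 6, so div: (x - 2) + 9 = 2.
Step 2. [(x - 2) + 9 = 2] subtract 9: x sits inside (… + 9). So sub: x - 2 = -7.
Step 3. [x - 2 = -7] -2 is outermost — add 2 both sides ⇒ sub: x = -5.

Answer: x ∈ {-5}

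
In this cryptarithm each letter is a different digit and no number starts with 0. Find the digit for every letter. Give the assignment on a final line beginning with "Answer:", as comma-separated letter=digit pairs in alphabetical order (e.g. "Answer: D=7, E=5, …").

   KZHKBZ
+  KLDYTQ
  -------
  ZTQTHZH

Step 1. [col 1: Z + Q ≡ H (mod 10)] several values work for Z in column 1 (Z + Q ≡ H (mod 10), carry-in 0); try Z=1 ⇒ Z=1.
Step 2. [col 1: Z + Q ≡ H (mod 10)] no forcing yet in column 1 (carry-in 0); Q=9 is free and consistent — try it. So Q=9.
Step 3. [col 1: Z + Q ≡ H (mod 10)] in column 1 we have Z+Q≡H with carry-in 0; given Z=1, Q=9 and digits 1,9 already taken and all letters distinct, that pins H to 0, so H=0.
Step 4. [col 2: B + T ≡ Z (mod 10)] column 2 (B + T ≡ Z (mod 10), carry-in 1) doesn't pin B yet; pick B=6 and continue ⇒ B=6.
Step 5. [col 2: B + T ≡ Z (mod 10)] in column 2 we have B+T≡Z with carry-in 1; given B=6, Z=1 and digits 0,1,6,9 already taken and all letters distinct, that pins T to 4, so T=4.
Step 6. [col 3: K + Y ≡ H (mod 10)] K=7 is one option consistent with column 3 (K + Y ≡ H (mod 10), carry-in 1) — take it, so K=7.
Step 7. [col 3: K + Y ≡ H (mod 10)] in column 3 we have K+Y≡H with carry-in 1; given K=7, H=0 and digits 0,1,4,6,7,9 already taken and all letters distinct, that pins Y to 2. So Y=2.
Step 8. [col 4: H + D ≡ T (mod 10)] in column 4 we have H+D≡T with carry-in 1; given H=0, T=4 and digits 0,1,2,4,6,7,9 already taken and all letters distinct, that pins D to 3, so D=3.
Step 9. [col 5: Z + L ≡ Q (mod 10)] from column 5 (Z=1, Q=9, carry-in 0, digits 0,1,2,3,4,6,7,9 already taken and all letters distinct): L must equal 8 ⇒ L=8.

Answer: B=6, D=3, H=0, K=7, L=8, Q=9, T=4, Y=2, Z=1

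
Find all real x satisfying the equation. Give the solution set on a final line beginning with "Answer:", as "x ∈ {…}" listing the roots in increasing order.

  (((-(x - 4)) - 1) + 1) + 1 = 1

Step 1. [(((-(x - 4)) - 1) + 1) + 1 = 1] peel the +1: subtract 1 from each side ⇒ sub: ((-(x - 4)) - 1) + 1 = 0.
Step 2. [((-(x - 4)) - 1) + 1 = 0] peel the +1: subtract 1 from each side. So sub: (-(x - 4)) - 1 = -1.
Step 3. [(-(x - 4)) - 1 = -1] 1 comes off first (add 1), so sub: -(x - 4) = 0.
Step 4. [-(x - 4) = 0] LHS negated; negate both sides. So neg: x - 4 = 0.
Step 5. [x - 4 = 0] add 4: x sits inside (… - 4), so sub: x = 4.

Answer: x ∈ {4}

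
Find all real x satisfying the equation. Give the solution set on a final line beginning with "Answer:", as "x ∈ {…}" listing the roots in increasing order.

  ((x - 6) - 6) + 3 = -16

Step 1. [((x - 6) - 6) + 3 = -16] subtract 3: x sits inside (… + 3). So sub: (x - 6) - 6 = -19.
Step 2. [(x - 6) - 6 = -19] 6 comes off first (add 6), so sub: x - 6 = -13.
Step 3. [x - 6 = -13] peel the -6: add 6 from each side. So sub: x = -7.

Answer: x ∈ {-7}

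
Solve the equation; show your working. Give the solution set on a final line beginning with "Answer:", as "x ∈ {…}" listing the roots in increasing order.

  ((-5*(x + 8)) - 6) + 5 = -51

Step 1. [((-5*(x + 8)) - 6) + 5 = -51] the outer +5 inverts by subtracting 5, so sub: (-5*(x + 8)) - 6 = -56.
Step 2. [(-5*(x + 8)) - 6 = -56] add 6: x sits inside (… - 6), so sub: -5*(x + 8) = -50.
Step 3. [-5*(x + 8) = -50] divide by the outer -5 ⇒ div: x + 8 = 10.
Step 4. [x + 8 = 10] subtract 8: x sits inside (… + 8), so sub: x = 2.

Answer: x ∈ {2}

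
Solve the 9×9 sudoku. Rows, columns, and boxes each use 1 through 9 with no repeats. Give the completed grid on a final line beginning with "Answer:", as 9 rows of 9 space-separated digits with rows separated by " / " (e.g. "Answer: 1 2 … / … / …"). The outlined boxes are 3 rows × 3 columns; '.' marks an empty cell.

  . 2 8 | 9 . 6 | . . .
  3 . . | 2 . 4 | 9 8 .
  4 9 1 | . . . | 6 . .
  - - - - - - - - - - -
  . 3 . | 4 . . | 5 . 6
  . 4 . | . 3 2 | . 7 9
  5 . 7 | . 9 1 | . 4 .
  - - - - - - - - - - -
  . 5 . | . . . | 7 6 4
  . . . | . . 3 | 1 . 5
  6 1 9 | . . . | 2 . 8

Step 1. [r8c5∈{2,4,6,7,8}] r8c5 is the only open cell in col 5 admitting 6 ⇒ r8c5=6.
Step 2. [r3c4∈{3,5,7,8}] 3 has one home in col 4: r3c4. So r3c4=3.
Step 3. [r4c3∈{2}] r4c3's peers cover all but 2 ⇒ r4c3=2.
Step 4. [r1c1∈{7}] only 7 remains possible at r1c1 ⇒ r1c1=7.
Step 5. [r5c7∈{8}] r5c7 is down to just 8 ⇒ r5c7=8.
Step 6. [r5c3∈{6}] r5c3's peers cover all but 6 ⇒ r5c3=6.
Step 7. [r7c5∈{1,2,8}] across col 5, 2 lands solely at r7c5. So r7c5=2.
Step 8. [r7c1∈{8}] only 8 remains possible at r7c1 ⇒ r7c1=8.
Step 9. [r6c7∈{3}] r6c7's peers cover all but 3, so r6c7=3.
Step 10. [r3c8∈{2,5}] 2 has one home in col 8: r3c8, so r3c8=2.
Step 11. [r1c8∈{1,3,5}] col 8 places 5 nowhere but r1c8 ⇒ r1c8=5.
Step 12. [r3c9∈{7}] r3c9 is down to just 7, so r3c9=7.
Step 13. [r2c5∈{1,5,7}] r2c5 is the only open cell in row 2 admitting 7. So r2c5=7.
Step 14. [r4c5∈{8}] r4c5 is down to just 8, so r4c5=8.
Step 15. [r3c5∈{5}] r3c5's peers cover all but 5, so r3c5=5.
Step 16. [r9c6∈{5,7}] 5 has one home in col 6: r9c6. So r9c6=5.
Step 17. [r9c4∈{7}] r9c4 has the single candidate 7. So r9c4=7.
Step 18. [r1c5∈{1}] r1c5 is down to just 1, so r1c5=1.
Step 19. [r4c1∈{1,9}] across row 4, 9 lands solely at r4c1, so r4c1=9.
Step 20. [r6c4∈{6}] nothing but 6 survives at r6c4, so r6c4=6.
Step 21. [r7c6∈{9}] nothing but 9 survives at r7c6, so r7c6=9.
Step 22. [r6c9∈{2}] r6c9 has the single candidate 2. So r6c9=2.
Step 23. [r9c8∈{3}] r9c8 is down to just 3. So r9c8=3.
Step 24. [r7c3∈{3}] r7c3 is down to just 3, so r7c3=3.
Step 25. [r4c6∈{7}] nothing but 7 survives at r4c6 ⇒ r4c6=7.
Step 26. [r5c4∈{5}] only 5 remains possible at r5c4, so r5c4=5.
Step 27. [r8c8∈{9}] r8c8's peers cover all but 9. So r8c8=9.
Step 28. [r1c7∈{4}] only 4 remains possible at r1c7 ⇒ r1c7=4.
Step 29. [r8c1∈{2}] r8c1 has the single candidate 2, so r8c1=2.
Step 30. [r2c3∈{5}] only 5 remains possible at r2c3, so r2c3=5.
Step 31. [r2c2∈{6}] r2c2's peers cover all but 6, so r2c2=6.
Step 32. [r5c1∈{1}] r5c1 is down to just 1 ⇒ r5c1=1.
Step 33. [r2c9∈{1}] r2c9 is down to just 1 ⇒ r2c9=1.
Step 34. [r3c6∈{8}] nothing but 8 survives at r3c6 ⇒ r3c6=8.
Step 35. [r8c3∈{4}] only 4 remains possible at r8c3, so r8c3=4.
Step 36. [r9c5∈{4}] r9c5 has the single candidate 4. So r9c5=4.
Step 37. [r8c2∈{7}] only 7 remains possible at r8c2 ⇒ r8c2=7.
Step 38. [r7c4∈{1}] only 1 remains possible at r7c4, so r7c4=1.
Step 39. [r4c8∈{1}] r4c8's peers cover all but 1. So r4c8=1.
Step 40. [r1c9∈{3}] r1c9's peers cover all but 3. So r1c9=3.
Step 41. [r8c4∈{8}] nothing but 8 survives at r8c4 ⇒ r8c4=8.
Step 42. [r6c2∈{8}] r6c2 is down to just 8. So r6c2=8.

Answer: 7 2 8 9 1 6 4 5 3 / 3 6 5 2 7 4 9 8 1 / 4 9 1 3 5 8 6 2 7 / 9 3 2 4 8 7 5 1 6 / 1 4 6 5 3 2 8 7 9 / 5 8 7 6 9 1 3 4 2 / 8 5 3 1 2 9 7 6 4 / 2 7 4 8 6 3 1 9 5 / 6 1 9 7 4 5 2 3 8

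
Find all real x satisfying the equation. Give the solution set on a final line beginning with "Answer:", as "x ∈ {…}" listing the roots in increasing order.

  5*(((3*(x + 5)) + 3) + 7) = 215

Step 1. [5*(((3*(x + 5)) + 3) + 7) = 215] 5·(inner) — divide through by 5 ⇒ div: ((3*(x + 5)) + 3) + 7 = 43.
Step 2. [((3*(x + 5)) + 3) + 7 = 43] subtract 7: x sits inside (… + 7). So sub: (3*(x + 5)) + 3 = 36.
Step 3. [(3*(x + 5)) + 3 = 36] +3 is outermost — subtract 3 both sides. So sub: 3*(x + 5) = 33.
Step 4. [3*(x + 5) = 33] leading coefficient 3: divide by 3, so div: x + 5 = 11.
Step 5. [x + 5 = 11] subtract 5: x sits inside (… + 5). So sub: x = 6.

Answer: x ∈ {6}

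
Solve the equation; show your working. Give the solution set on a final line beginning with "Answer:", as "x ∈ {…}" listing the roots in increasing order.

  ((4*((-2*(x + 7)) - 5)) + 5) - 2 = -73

Step 1. [((4*((-2*(x + 7)) - 5)) + 5) - 2 = -73] the outer -2 inverts by adding 2. So sub: (4*((-2*(x + 7)) - 5)) + 5 = -71.
Step 2. [(4*((-2*(x + 7)) - 5)) + 5 = -71] +5 is outermost — subtract 5 both sides. So sub: 4*((-2*(x + 7)) - 5) = -76.
Step 3. [4*((-2*(x + 7)) - 5) = -76] 4 out front; divide by 4 ⇒ div: (-2*(x + 7)) - 5 = -19.
Step 4. [(-2*(x + 7)) - 5 = -19] -5 is outermost — add 5 both sides. So sub: -2*(x + 7) = -14.
Step 5. [-2*(x + 7) = -14] LHS = -2·(…); ÷-2 both sides. So div: x + 7 = 7.
Step 6. [x + 7 = 7] the outer +7 inverts by subtracting 7. So sub: x = 0.

Answer: x ∈ {0}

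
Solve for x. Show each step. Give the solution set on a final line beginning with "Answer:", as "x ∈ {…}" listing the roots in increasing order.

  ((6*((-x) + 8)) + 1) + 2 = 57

Step 1. [((6*((-x) + 8)) + 1) + 2 = 57] the outer +2 inverts by subtracting 2. So sub: (6*((-x) + 8)) + 1 = 55.
Step 2. [(6*((-x) + 8)) + 1 = 55] +1 is outermost — subtract 1 both sides, so sub: 6*((-x) + 8) = 54.
Step 3. [6*((-x) + 8) = 54] leading coefficient 6: divide by 6 ⇒ div: (-x) + 8 = 9.
Step 4. [(-x) + 8 = 9] subtract 8: x sits inside (… + 8), so sub: -x = 1.
Step 5. [-x = 1] flip signs both sides, so neg: x = -1.

Answer: x ∈ {-1}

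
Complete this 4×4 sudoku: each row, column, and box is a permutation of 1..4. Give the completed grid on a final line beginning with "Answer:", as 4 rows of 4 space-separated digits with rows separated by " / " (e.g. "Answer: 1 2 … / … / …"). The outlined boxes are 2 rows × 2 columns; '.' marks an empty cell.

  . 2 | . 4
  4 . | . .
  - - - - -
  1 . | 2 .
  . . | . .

Step 1. [r1c3∈{1,3}] row 1 places 1 nowhere but r1c3. So r1c3=1.
Step 2. [r3c4∈{3}] r3c4 has the single candidate 3. So r3c4=3.
Step 3. [r1c1∈{3}] only 3 remains possible at r1c1, so r1c1=3.
Step 4. [r4c3∈{4}] only 4 remains possible at r4c3. So r4c3=4.
Step 5. [r3c2∈{4}] r3c2's peers cover all but 4 ⇒ r3c2=4.
Step 6. [r2c3∈{3}] r2c3 is down to just 3, so r2c3=3.
Step 7. [r2c2∈{1}] r2c2 has the single candidate 1, so r2c2=1.
Step 8. [r4c1∈{2}] r4c1's peers cover all but 2, so r4c1=2.
Step 9. [r2c4∈{2}] r2c4 is down to just 2. So r2c4=2.
Step 10. [r4c4∈{1}] r4c4 has the single candidate 1, so r4c4=1.
Step 11. [r4c2∈{3}] only 3 remains possible at r4c2. So r4c2=3.

Answer: 3 2 1 4 / 4 1 3 2 / 1 4 2 3 / 2 3 4 1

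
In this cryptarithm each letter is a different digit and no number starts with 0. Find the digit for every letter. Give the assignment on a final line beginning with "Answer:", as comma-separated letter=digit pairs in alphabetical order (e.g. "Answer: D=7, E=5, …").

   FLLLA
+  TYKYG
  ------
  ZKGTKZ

Step 1. [col 1: A + G ≡ Z (mod 10)] no forcing yet in column 1 (carry-in 0); G=6 is free and consistent — try it. So G=6.
Step 2. [col 1: A + G ≡ Z (mod 10)] column 1 (A + G ≡ Z (mod 10), carry-in 0) doesn't pin A yet; pick A=5 and continue. So A=5.
Step 3. [col 1: A + G ≡ Z (mod 10)] from column 1 (A=5, G=6, carry-in 0, digits 5,6 already taken and all letters distinct): Z must equal 1 ⇒ Z=1.
Step 4. [col 2: L + Y ≡ K (mod 10)] Y=4 is one option consistent with column 2 (L + Y ≡ K (mod 10), carry-in 1) — take it. So Y=4.
Step 5. [col 2: L + Y ≡ K (mod 10)] several values work for L in column 2 (L + Y ≡ K (mod 10), carry-in 1); try L=2. So L=2.
Step 6. [col 2: L + Y ≡ K (mod 10)] from column 2 (L=2, Y=4, carry-in 1, digits 1,2,4,5,6 already taken and all letters distinct): K must equal 7, so K=7.
Step 7. [col 3: L + K ≡ T (mod 10)] from column 3 (L=2, K=7, carry-in 0, digits 1,2,4,5,6,7 already taken and all letters distinct): T must equal 9. So T=9.
Step 8. [col 5: F + T ≡ K (mod 10)] in column 5 we have F+T≡K with carry-in 0; given T=9, K=7 and digits 1,2,4,5,6,7,9 already taken and all letters distinct, that pins F to 8. So F=8.

Answer: A=5, F=8, G=6, K=7, L=2, T=9, Y=4, Z=1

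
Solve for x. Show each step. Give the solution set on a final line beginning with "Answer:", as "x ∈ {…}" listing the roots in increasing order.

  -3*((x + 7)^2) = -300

Step 1. [-3*((x + 7)^2) = -300] LHS = -3·(…); ÷-3 both sides. So div: (x + 7)^2 = 100.
Step 2. [(x + 7)^2 = 100] LHS squared, RHS 100 ≥ 0: apply √ (±). So sqrt: x + 7 = 10 or -10.
Step 3. [x + 7 = 10 or -10] peel the +7: subtract 7 from each side, so sub: x = 3 or -17.

Answer: x ∈ {-17, 3}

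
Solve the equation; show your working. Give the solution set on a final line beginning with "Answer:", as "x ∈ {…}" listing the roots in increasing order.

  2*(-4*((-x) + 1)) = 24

Step 1. [2*(-4*((-x) + 1)) = 24] LHS = 2·(…); ÷2 both sides ⇒ div: -4*((-x) + 1) = 12.
Step 2. [-4*((-x) + 1) = 12] leading coefficient -4: divide by -4 ⇒ div: (-x) + 1 = -3.
Step 3. [(-x) + 1 = -3] 1 comes off first (subtract 1) ⇒ sub: -x = -4.
Step 4. [-x = -4] flip signs both sides, so neg: x = 4.

Answer: x ∈ {4}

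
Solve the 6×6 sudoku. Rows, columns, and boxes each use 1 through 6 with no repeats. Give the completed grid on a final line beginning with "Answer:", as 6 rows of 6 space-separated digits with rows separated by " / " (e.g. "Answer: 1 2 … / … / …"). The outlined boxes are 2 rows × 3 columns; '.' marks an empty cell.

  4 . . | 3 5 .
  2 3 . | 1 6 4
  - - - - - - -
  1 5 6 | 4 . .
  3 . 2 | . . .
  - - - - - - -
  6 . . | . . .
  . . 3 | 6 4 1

Step 1. [r5c4∈{2,5}] in col 4, 2 fits only at r5c4, so r5c4=2.
Step 2. [r5c6∈{3,5}] 5 has one home in box 6: r5c6, so r5c6=5.
Step 3. [r3c6∈{2,3}] r3c6 is the only open cell in col 6 admitting 3 ⇒ r3c6=3.
Step 4. [r1c3∈{1}] r1c3 has the single candidate 1. So r1c3=1.
Step 5. [r5c3∈{4}] r5c3 has the single candidate 4 ⇒ r5c3=4.
Step 6. [r2c3∈{5}] r2c3 is down to just 5, so r2c3=5.
Step 7. [r3c5∈{2}] r3c5 has the single candidate 2. So r3c5=2.
Step 8. [r4c6∈{6}] r4c6's peers cover all but 6. So r4c6=6.
Step 9. [r6c1∈{5}] r6c1 has the single candidate 5. So r6c1=5.
Step 10. [r4c4∈{5}] r4c4's peers cover all but 5, so r4c4=5.
Step 11. [r5c2∈{1}] r5c2's peers cover all but 1, so r5c2=1.
Step 12. [r1c6∈{2}] r1c6's peers cover all but 2, so r1c6=2.
Step 13. [r4c2∈{4}] r4c2 has the single candidate 4 ⇒ r4c2=4.
Step 14. [r1c2∈{6}] only 6 remains possible at r1c2. So r1c2=6.
Step 15. [r6c2∈{2}] r6c2's peers cover all but 2. So r6c2=2.
Step 16. [r4c5∈{1}] nothing but 1 survives at r4c5 ⇒ r4c5=1.
Step 17. [r5c5∈{3}] r5c5's peers cover all but 3, so r5c5=3.

Answer: 4 6 1 3 5 2 / 2 3 5 1 6 4 / 1 5 6 4 2 3 / 3 4 2 5 1 6 / 6 1 4 2 3 5 / 5 2 3 6 4 1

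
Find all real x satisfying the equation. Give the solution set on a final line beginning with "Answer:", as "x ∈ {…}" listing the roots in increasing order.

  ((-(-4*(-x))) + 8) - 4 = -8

Step 1. [((-(-4*(-x))) + 8) - 4 = -8] -4 is outermost — add 4 both sides. So sub: (-(-4*(-x))) + 8 = -4.
Step 2. [(-(-4*(-x))) + 8 = -4] peel the +8: subtract 8 from each side ⇒ sub: -(-4*(-x)) = -12.
Step 3. [-(-4*(-x)) = -12] leading − — multiply by −1. So neg: -4*(-x) = 12.
Step 4. [-4*(-x) = 12] divide by the outer -4 ⇒ div: -x = -3.
Step 5. [-x = -3] leading − — multiply by −1. So neg: x = 3.

Answer: x ∈ {3}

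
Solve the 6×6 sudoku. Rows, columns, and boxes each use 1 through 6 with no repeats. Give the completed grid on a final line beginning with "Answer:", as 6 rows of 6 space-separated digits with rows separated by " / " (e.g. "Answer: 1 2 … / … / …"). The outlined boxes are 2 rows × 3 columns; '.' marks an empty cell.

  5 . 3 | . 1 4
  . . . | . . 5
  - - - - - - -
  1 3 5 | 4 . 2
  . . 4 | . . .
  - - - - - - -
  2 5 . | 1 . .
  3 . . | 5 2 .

Step 1. [r3c5∈{6}] r3c5 is down to just 6, so r3c5=6.
Step 2. [r2c3∈{1,2,6}] 2 has one home in col 3: r2c3. So r2c3=2.
Step 3. [r1c2∈{6}] r1c2 is down to just 6, so r1c2=6.
Step 4. [r2c5∈{3}] only 3 remains possible at r2c5 ⇒ r2c5=3.
Step 5. [r6c6∈{6}] nothing but 6 survives at r6c6. So r6c6=6.
Step 6. [r6c2∈{1,4}] r6c2 is the only open cell in row 6 admitting 4. So r6c2=4.
Step 7. [r4c6∈{1,3}] row 4 places 1 nowhere but r4c6. So r4c6=1.
Step 8. [r4c1∈{6}] nothing but 6 survives at r4c1. So r4c1=6.
Step 9. [r2c1∈{4}] only 4 remains possible at r2c1 ⇒ r2c1=4.
Step 10. [r5c5∈{4}] r5c5 is down to just 4. So r5c5=4.
Step 11. [r1c4∈{2}] nothing but 2 survives at r1c4. So r1c4=2.
Step 12. [r5c3∈{6}] r5c3's peers cover all but 6. So r5c3=6.
Step 13. [r4c4∈{3}] only 3 remains possible at r4c4. So r4c4=3.
Step 14. [r5c6∈{3}] r5c6 is down to just 3. So r5c6=3.
Step 15. [r6c3∈{1}] nothing but 1 survives at r6c3 ⇒ r6c3=1.
Step 16. [r2c4∈{6}] nothing but 6 survives at r2c4 ⇒ r2c4=6.
Step 17. [r4c2∈{2}] r4c2 has the single candidate 2 ⇒ r4c2=2.
Step 18. [r2c2∈{1}] r2c2 is down to just 1. So r2c2=1.
Step 19. [r4c5∈{5}] r4c5 has the single candidate 5. So r4c5=5.

Answer: 5 6 3 2 1 4 / 4 1 2 6 3 5 / 1 3 5 4 6 2 / 6 2 4 3 5 1 / 2 5 6 1 4 3 / 3 4 1 5 2 6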